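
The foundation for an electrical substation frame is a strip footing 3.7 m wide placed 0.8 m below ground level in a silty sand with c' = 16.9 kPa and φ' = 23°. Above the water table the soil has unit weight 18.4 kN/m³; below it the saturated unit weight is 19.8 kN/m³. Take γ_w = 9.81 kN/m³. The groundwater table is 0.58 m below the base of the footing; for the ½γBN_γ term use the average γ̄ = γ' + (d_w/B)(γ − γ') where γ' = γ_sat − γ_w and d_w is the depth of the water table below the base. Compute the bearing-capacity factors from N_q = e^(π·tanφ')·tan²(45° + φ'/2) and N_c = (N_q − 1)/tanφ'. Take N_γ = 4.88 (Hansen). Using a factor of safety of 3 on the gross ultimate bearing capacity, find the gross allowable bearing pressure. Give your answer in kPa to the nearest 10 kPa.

q_all ≈ 180 kPa

N_q = e^(π·tan23°)·tan²(56.5°) = 8.66; N_c = (N_q − 1)/tanφ' = 18.05.
Effective surcharge at the founding depth q = γ·D_f = 18.4 × 0.8 = 14.72 kPa.
With d_w = 0.58 m < B, γ̄ = 9.99 + (0.58/3.7) × (18.4 − 9.99) = 11.308 kN/m³.
q_ult = c·N_c + q·N_q + 0.5·γ·B·N_γ
     = 16.9 × 18.049 + 14.72 × 8.6612 + 0.5 × 11.308 × 3.7 × 4.88
     = 305.02 + 127.49 + 102.09 = 534.61 kPa.
q_all = 534.61 / 3 = 178.2 kPa.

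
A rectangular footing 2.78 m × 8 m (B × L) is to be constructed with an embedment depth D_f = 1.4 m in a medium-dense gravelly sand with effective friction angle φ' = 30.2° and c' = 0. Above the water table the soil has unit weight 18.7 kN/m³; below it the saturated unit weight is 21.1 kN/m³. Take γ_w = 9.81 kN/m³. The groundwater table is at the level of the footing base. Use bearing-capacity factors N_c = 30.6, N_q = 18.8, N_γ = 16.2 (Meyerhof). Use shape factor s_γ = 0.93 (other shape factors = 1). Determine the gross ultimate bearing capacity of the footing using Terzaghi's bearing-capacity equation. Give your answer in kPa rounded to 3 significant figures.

q_ult ≈ 729 kPa

Effective surcharge at the founding depth q = γ·D_f = 18.7 × 1.4 = 26.18 kPa.
The water table coincides with the base, so in the self-weight term γ → γ' = 11.29 kN/m³.
q_ult = q·N_q + 0.5·γ·B·N_γ·s_γ
     = 26.18 × 18.8 + 0.5 × 11.29 × 2.78 × 16.2 × 0.93
     = 492.18 + 236.43 = 728.62 kPa.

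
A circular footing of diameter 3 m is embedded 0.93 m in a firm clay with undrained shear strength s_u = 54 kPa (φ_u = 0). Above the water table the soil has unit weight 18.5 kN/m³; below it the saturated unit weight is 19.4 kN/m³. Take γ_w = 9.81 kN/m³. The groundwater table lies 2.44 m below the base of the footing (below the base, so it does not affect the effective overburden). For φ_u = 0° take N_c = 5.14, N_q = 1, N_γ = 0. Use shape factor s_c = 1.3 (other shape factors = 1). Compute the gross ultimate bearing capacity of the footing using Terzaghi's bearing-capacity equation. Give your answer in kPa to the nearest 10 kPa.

q_ult ≈ 380 kPa

Effective surcharge at the founding depth q = γ·D_f = 18.5 × 0.93 = 17.205 kPa.
q_ult = c·N_c·s_c + q·N_q
     = 54 × 5.14 × 1.3 + 17.205 × 1
     = 360.83 + 17.205 = 378.03 kPa.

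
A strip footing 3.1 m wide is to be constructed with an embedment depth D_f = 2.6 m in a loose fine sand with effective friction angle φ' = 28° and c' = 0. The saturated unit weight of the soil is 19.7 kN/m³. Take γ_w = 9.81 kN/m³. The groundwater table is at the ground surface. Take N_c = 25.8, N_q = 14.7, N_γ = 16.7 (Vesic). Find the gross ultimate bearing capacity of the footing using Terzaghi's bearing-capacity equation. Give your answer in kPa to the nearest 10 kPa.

q_ult ≈ 630 kPa

Water table at ground surface, so effective unit weight γ' = 19.7 − 9.81 = 9.89 kN/m³ is used throughout; overburden q = 9.89 × 2.6 = 25.714 kPa; the same γ' applies in the ½γBN_γ term.
Surcharge term q·N_q = 25.714 × 14.7 = 378 kPa; self-weight term 0.5·γ·B·N_γ = 0.5 × 9.89 × 3.1 × 16.7 = 256 kPa.
q_ult = 378 + 256 = 634 kPa.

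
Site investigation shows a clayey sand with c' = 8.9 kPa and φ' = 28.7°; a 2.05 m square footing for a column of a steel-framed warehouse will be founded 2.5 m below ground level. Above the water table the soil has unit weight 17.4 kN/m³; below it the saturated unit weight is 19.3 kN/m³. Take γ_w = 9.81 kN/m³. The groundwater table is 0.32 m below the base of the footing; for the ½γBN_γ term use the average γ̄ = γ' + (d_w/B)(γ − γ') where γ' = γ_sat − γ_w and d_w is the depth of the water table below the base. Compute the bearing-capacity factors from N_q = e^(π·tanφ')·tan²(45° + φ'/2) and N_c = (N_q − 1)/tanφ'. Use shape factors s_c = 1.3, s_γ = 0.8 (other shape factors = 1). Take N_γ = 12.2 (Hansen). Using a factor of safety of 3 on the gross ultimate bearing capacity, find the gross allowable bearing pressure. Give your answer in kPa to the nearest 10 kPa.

N_q = e^(π·tan28.7°)·tan²(59.35°) = 15.9; N_c = (N_q − 1)/tanφ' = 27.22.
Overburden at base level: q = 17.4 × 2.5 = 43.5 kPa.
The water table is 0.32 m below the base (< B = 2.05 m), so the ½γBN_γ term uses γ̄ = γ' + (d_w/B)(γ − γ') = 9.49 + (0.32/2.05)(17.4 − 9.49) = 10.725 kN/m³.
Cohesion term c·N_c·s_c = 8.9 × 27.221 × 1.3 = 314.95 kPa; surcharge term q·N_q = 43.5 × 15.903 = 691.79 kPa; self-weight term 0.5·γ·B·N_γ·s_γ = 0.5 × 10.725 × 2.05 × 12.2 × 0.8 = 107.29 kPa.
q_ult = 314.95 + 691.79 + 107.29 = 1114 kPa.
q_all = 1114 / 3 = 371.34 kPa.

q_all ≈ 370 kPa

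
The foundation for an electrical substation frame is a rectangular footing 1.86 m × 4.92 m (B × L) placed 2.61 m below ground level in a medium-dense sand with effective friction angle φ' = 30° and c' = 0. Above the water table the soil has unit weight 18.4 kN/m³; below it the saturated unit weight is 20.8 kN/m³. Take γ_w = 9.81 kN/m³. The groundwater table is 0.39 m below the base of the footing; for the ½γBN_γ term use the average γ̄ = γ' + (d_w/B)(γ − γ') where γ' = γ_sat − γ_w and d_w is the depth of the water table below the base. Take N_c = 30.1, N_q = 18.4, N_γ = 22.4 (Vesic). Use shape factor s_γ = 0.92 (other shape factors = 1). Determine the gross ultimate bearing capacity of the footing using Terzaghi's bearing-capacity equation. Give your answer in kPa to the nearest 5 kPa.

q = γ·D_f = 18.4 × 2.61 = 48.024 kPa.
γ' = 10.99 kN/m³; averaging over the depth B below the base, γ̄ = γ' + (d_w/B)(γ − γ') = 12.544 kN/m³.
q·N_q = 48.024 × 18.4 = 883.64 kPa
0.5·γ·B·N_γ·s_γ = 0.5 × 12.544 × 1.86 × 22.4 × 0.92 = 240.41 kPa
q_ult = 883.64 + 240.41 = 1124 kPa.

q_ult ≈ 1125 kPa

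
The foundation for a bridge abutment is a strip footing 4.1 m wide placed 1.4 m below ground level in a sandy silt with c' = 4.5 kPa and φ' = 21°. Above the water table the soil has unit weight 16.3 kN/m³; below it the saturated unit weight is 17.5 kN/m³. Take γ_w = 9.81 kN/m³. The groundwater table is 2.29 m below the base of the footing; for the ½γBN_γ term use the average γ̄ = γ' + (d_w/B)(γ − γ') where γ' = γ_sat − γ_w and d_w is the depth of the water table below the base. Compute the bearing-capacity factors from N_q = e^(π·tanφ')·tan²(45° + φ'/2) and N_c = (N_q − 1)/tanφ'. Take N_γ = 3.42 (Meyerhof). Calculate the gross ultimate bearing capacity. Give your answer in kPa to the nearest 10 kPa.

q_ult ≈ 320 kPa

tan21° = 0.3839, so N_q = e^(π×0.3839)·tan²(55.5°) = 3.34 × 2.117 = 7.07.
N_c = (7.07 − 1)/tan21° = 15.81.
Overburden at base level: q = 16.3 × 1.4 = 22.82 kPa.
The water table is 2.29 m below the base (< B = 4.1 m), so the ½γBN_γ term uses γ̄ = γ' + (d_w/B)(γ − γ') = 7.69 + (2.29/4.1)(16.3 − 7.69) = 12.499 kN/m³.
Cohesion term c·N_c = 4.5 × 15.815 = 71.167 kPa; surcharge term q·N_q = 22.82 × 7.0708 = 161.35 kPa; self-weight term 0.5·γ·B·N_γ = 0.5 × 12.499 × 4.1 × 3.42 = 87.63 kPa.
q_ult = 71.167 + 161.35 + 87.63 = 320.15 kPa.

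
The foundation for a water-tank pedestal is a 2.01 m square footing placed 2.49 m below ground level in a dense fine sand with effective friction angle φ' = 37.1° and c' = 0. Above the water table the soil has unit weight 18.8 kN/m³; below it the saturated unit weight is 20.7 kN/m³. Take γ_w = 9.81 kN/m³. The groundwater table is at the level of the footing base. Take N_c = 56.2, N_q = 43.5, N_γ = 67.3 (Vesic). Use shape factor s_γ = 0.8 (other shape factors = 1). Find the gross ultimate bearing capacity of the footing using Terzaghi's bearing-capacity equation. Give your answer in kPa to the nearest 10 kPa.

q_ult ≈ 2630 kPa

Overburden at base level: q = 18.8 × 2.49 = 46.812 kPa.
Below the base the soil is submerged, so the ½γBN_γ term uses γ' = 20.7 − 9.81 = 10.89 kN/m³.
Surcharge term q·N_q = 46.812 × 43.5 = 2036.3 kPa; self-weight term 0.5·γ·B·N_γ·s_γ = 0.5 × 10.89 × 2.01 × 67.3 × 0.8 = 589.25 kPa.
q_ult = 2036.3 + 589.25 = 2625.6 kPa.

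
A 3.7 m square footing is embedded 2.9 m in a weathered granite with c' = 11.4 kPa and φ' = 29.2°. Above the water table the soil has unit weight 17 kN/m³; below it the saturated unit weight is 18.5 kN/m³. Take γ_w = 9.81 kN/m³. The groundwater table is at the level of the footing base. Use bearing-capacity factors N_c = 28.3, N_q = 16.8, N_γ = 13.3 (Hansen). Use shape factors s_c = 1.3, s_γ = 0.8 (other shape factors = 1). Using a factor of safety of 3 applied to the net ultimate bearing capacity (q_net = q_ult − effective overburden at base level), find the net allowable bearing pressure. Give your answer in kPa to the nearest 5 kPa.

q = γ·D_f = 17 × 2.9 = 49.3 kPa.
For the ½γBN_γ term take γ' = 18.5 − 9.81 = 8.69 kN/m³ (soil below base is submerged).
c·N_c·s_c = 11.4 × 28.3 × 1.3 = 419.41 kPa
q·N_q = 49.3 × 16.8 = 828.24 kPa
0.5·γ·B·N_γ·s_γ = 0.5 × 8.69 × 3.7 × 13.3 × 0.8 = 171.05 kPa
q_ult = 419.41 + 828.24 + 171.05 = 1418.7 kPa.
Net ultimate: q_net = 1418.7 − 49.3 = 1369.4 kPa.
q_all(net) = 1369.4 / 3 = 456.47 kPa.

q_all(net) ≈ 455 kPa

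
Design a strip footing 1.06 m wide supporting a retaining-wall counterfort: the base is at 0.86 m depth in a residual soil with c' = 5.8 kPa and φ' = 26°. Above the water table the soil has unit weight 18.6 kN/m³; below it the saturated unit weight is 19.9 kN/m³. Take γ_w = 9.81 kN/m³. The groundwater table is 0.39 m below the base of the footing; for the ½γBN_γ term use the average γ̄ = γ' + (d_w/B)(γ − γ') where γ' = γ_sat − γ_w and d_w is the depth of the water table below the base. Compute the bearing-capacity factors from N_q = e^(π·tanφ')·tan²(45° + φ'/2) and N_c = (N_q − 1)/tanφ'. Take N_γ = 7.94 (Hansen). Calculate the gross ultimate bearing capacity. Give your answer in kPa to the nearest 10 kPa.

q_ult ≈ 370 kPa

tan26° = 0.4877, so N_q = e^(π×0.4877)·tan²(58°) = 4.629 × 2.561 = 11.85.
N_c = (11.85 − 1)/tan26° = 22.25.
Effective surcharge at the founding depth q = γ·D_f = 18.6 × 0.86 = 15.996 kPa.
With d_w = 0.39 m < B, γ̄ = 10.09 + (0.39/1.06) × (18.6 − 10.09) = 13.221 kN/m³.
q_ult = c·N_c + q·N_q + 0.5·γ·B·N_γ
     = 5.8 × 22.254 + 15.996 × 11.854 + 0.5 × 13.221 × 1.06 × 7.94
     = 129.08 + 189.62 + 55.637 = 374.33 kPa.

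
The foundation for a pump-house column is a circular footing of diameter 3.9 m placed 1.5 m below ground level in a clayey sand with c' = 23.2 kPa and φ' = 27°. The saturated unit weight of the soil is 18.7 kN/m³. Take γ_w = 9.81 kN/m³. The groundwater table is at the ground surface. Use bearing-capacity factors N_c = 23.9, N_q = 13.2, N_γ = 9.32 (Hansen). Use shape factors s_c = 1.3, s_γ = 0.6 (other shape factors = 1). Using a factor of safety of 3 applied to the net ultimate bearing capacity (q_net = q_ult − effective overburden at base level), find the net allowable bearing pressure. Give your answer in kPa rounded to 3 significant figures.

q_all(net) ≈ 327 kPa

Water table at ground surface, so effective unit weight γ' = 18.7 − 9.81 = 8.89 kN/m³ is used throughout; overburden q = 8.89 × 1.5 = 13.335 kPa; the same γ' applies in the ½γBN_γ term.
Cohesion term c·N_c·s_c = 23.2 × 23.9 × 1.3 = 720.82 kPa; surcharge term q·N_q = 13.335 × 13.2 = 176.02 kPa; self-weight term 0.5·γ·B·N_γ·s_γ = 0.5 × 8.89 × 3.9 × 9.32 × 0.6 = 96.94 kPa.
q_ult = 720.82 + 176.02 + 96.94 = 993.79 kPa.
Net ultimate: q_net = 993.79 − 13.335 = 980.45 kPa.
q_all(net) = 980.45 / 3 = 326.82 kPa.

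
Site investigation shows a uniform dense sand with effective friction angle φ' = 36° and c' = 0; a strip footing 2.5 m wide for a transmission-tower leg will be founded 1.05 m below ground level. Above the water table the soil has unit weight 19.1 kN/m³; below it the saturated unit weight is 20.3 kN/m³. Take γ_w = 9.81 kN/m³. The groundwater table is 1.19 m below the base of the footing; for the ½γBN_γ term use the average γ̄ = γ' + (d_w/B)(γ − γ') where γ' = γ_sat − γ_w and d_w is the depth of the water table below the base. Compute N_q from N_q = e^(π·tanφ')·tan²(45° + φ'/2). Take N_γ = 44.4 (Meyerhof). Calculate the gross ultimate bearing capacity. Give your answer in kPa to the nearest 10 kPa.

q_ult ≈ 1570 kPa

tan36° = 0.7265, so N_q = e^(π×0.7265)·tan²(63°) = 9.801 × 3.852 = 37.75.
Effective surcharge at the founding depth q = γ·D_f = 19.1 × 1.05 = 20.055 kPa.
With d_w = 1.19 m < B, γ̄ = 10.49 + (1.19/2.5) × (19.1 − 10.49) = 14.588 kN/m³.
q_ult = q·N_q + 0.5·γ·B·N_γ
     = 20.055 × 37.752 + 0.5 × 14.588 × 2.5 × 44.4
     = 757.13 + 809.65 = 1566.8 kPa.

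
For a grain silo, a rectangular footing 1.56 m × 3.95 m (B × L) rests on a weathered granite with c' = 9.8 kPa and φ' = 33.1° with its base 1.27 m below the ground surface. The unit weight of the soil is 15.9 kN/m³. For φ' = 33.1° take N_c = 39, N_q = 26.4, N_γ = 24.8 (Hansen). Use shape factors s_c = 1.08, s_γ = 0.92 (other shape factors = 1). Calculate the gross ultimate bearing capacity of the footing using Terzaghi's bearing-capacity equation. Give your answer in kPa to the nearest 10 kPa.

q_ult ≈ 1230 kPa

Overburden at base level: q = 15.9 × 1.27 = 20.193 kPa.
Cohesion term c·N_c·s_c = 9.8 × 39 × 1.08 = 412.78 kPa; surcharge term q·N_q = 20.193 × 26.4 = 533.1 kPa; self-weight term 0.5·γ·B·N_γ·s_γ = 0.5 × 15.9 × 1.56 × 24.8 × 0.92 = 282.96 kPa.
q_ult = 412.78 + 533.1 + 282.96 = 1228.8 kPa.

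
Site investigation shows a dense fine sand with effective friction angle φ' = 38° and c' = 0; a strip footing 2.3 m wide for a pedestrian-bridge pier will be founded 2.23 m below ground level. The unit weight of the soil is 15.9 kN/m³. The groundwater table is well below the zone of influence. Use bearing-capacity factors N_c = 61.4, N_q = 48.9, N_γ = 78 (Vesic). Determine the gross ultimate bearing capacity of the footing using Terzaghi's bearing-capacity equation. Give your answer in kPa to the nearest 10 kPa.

q_ult ≈ 3160 kPa

Overburden at base level: q = 15.9 × 2.23 = 35.457 kPa.
Surcharge term q·N_q = 35.457 × 48.9 = 1733.8 kPa; self-weight term 0.5·γ·B·N_γ = 0.5 × 15.9 × 2.3 × 78 = 1426.2 kPa.
q_ult = 1733.8 + 1426.2 = 3160.1 kPa.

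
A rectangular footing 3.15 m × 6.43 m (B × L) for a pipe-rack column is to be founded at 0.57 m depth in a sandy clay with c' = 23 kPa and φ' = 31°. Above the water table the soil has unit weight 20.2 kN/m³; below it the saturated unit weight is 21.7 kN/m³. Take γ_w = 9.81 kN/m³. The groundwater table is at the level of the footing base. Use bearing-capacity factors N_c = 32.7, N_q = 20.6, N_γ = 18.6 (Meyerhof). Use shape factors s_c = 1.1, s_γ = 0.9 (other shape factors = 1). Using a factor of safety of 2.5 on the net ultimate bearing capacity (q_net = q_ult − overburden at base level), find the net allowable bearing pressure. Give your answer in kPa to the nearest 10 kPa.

q_all(net) ≈ 550 kPa

Overburden at base level: q = 20.2 × 0.57 = 11.514 kPa.
Below the base the soil is submerged, so the ½γBN_γ term uses γ' = 21.7 − 9.81 = 11.89 kN/m³.
Cohesion term c·N_c·s_c = 23 × 32.7 × 1.1 = 827.31 kPa; surcharge term q·N_q = 11.514 × 20.6 = 237.19 kPa; self-weight term 0.5·γ·B·N_γ·s_γ = 0.5 × 11.89 × 3.15 × 18.6 × 0.9 = 313.49 kPa.
q_ult = 827.31 + 237.19 + 313.49 = 1378 kPa.
q_net = 1378 − 11.514 = 1366.5 kPa.
q_all(net) = 1366.5 / 2.5 = 546.59 kPa.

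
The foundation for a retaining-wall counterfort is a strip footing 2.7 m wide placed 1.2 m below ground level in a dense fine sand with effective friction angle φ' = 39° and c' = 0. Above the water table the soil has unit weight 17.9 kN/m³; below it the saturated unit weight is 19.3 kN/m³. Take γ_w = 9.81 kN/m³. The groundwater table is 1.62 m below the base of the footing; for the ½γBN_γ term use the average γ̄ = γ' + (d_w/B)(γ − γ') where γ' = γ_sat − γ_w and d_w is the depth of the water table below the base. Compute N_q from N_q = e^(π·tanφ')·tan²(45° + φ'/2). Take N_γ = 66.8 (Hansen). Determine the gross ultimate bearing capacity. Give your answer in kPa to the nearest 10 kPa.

tan39° = 0.8098, so N_q = e^(π×0.8098)·tan²(64.5°) = 12.731 × 4.395 = 55.96.
Overburden at base level: q = 17.9 × 1.2 = 21.48 kPa.
The water table is 1.62 m below the base (< B = 2.7 m), so the ½γBN_γ term uses γ̄ = γ' + (d_w/B)(γ − γ') = 9.49 + (1.62/2.7)(17.9 − 9.49) = 14.536 kN/m³.
Surcharge term q·N_q = 21.48 × 55.957 = 1202 kPa; self-weight term 0.5·γ·B·N_γ = 0.5 × 14.536 × 2.7 × 66.8 = 1310.9 kPa.
q_ult = 1202 + 1310.9 = 2512.8 kPa.

q_ult ≈ 2510 kPa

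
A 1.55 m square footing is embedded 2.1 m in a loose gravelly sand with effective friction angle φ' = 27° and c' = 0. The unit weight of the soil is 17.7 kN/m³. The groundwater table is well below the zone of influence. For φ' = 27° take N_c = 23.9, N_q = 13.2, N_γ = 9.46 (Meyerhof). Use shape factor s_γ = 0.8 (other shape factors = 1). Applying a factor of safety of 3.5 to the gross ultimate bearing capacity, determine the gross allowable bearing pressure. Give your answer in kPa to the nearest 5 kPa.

q_all ≈ 170 kPa

q = γ·D_f = 17.7 × 2.1 = 37.17 kPa.
q·N_q = 37.17 × 13.2 = 490.64 kPa
0.5·γ·B·N_γ·s_γ = 0.5 × 17.7 × 1.55 × 9.46 × 0.8 = 103.81 kPa
q_ult = 490.64 + 103.81 = 594.46 kPa.
q_all = q_ult / FS = 594.46 / 3.5 = 169.85 kPa.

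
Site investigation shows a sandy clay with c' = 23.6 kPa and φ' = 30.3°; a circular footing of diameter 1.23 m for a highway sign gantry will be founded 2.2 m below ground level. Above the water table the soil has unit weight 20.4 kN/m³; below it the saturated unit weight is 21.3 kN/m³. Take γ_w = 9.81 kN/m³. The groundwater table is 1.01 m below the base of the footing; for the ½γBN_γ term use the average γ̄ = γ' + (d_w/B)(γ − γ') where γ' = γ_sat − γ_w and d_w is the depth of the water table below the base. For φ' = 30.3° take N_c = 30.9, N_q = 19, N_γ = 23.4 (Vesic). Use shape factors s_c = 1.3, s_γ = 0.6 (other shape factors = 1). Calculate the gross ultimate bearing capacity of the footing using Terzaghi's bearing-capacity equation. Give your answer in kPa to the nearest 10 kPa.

Overburden at base level: q = 20.4 × 2.2 = 44.88 kPa.
The water table is 1.01 m below the base (< B = 1.23 m), so the ½γBN_γ term uses γ̄ = γ' + (d_w/B)(γ − γ') = 11.49 + (1.01/1.23)(20.4 − 11.49) = 18.806 kN/m³.
Cohesion term c·N_c·s_c = 23.6 × 30.9 × 1.3 = 948.01 kPa; surcharge term q·N_q = 44.88 × 19 = 852.72 kPa; self-weight term 0.5·γ·B·N_γ·s_γ = 0.5 × 18.806 × 1.23 × 23.4 × 0.6 = 162.39 kPa.
q_ult = 948.01 + 852.72 + 162.39 = 1963.1 kPa.

q_ult ≈ 1960 kPa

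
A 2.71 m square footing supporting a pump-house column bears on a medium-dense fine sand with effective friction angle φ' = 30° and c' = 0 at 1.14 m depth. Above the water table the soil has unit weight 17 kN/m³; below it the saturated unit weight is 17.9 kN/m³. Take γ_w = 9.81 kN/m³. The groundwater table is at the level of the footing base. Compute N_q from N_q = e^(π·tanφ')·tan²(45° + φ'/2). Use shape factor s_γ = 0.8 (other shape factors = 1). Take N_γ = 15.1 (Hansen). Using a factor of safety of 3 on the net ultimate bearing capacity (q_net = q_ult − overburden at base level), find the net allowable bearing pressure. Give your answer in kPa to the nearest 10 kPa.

N_q = e^(π·tan30°)·tan²(60°) = 18.4.
Effective surcharge at the founding depth q = γ·D_f = 17 × 1.14 = 19.38 kPa.
The water table coincides with the base, so in the self-weight term γ → γ' = 8.09 kN/m³.
q_ult = q·N_q + 0.5·γ·B·N_γ·s_γ
     = 19.38 × 18.401 + 0.5 × 8.09 × 2.71 × 15.1 × 0.8
     = 356.61 + 132.42 = 489.03 kPa.
q_net = 489.03 − 19.38 = 469.65 kPa.
q_all(net) = 469.65 / 3 = 156.55 kPa.

q_all(net) ≈ 160 kPa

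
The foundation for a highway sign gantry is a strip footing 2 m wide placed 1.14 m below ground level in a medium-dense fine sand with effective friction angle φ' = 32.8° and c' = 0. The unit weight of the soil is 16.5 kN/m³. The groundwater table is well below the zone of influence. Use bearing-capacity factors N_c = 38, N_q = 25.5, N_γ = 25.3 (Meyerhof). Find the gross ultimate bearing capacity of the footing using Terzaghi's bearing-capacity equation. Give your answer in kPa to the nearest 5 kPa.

Overburden at base level: q = 16.5 × 1.14 = 18.81 kPa.
Surcharge term q·N_q = 18.81 × 25.5 = 479.65 kPa; self-weight term 0.5·γ·B·N_γ = 0.5 × 16.5 × 2 × 25.3 = 417.45 kPa.
q_ult = 479.65 + 417.45 = 897.11 kPa.

q_ult ≈ 895 kPa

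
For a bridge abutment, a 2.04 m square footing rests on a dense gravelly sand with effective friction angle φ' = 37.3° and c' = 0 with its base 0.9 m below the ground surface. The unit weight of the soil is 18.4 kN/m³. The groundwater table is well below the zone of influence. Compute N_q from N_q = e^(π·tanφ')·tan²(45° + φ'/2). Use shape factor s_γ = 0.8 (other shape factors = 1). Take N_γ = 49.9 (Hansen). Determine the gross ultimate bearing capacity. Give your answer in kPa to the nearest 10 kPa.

tan37.3° = 0.7618, so N_q = e^(π×0.7618)·tan²(63.65°) = 10.949 × 4.076 = 44.63.
Effective surcharge at the founding depth q = γ·D_f = 18.4 × 0.9 = 16.56 kPa.
q_ult = q·N_q + 0.5·γ·B·N_γ·s_γ
     = 16.56 × 44.628 + 0.5 × 18.4 × 2.04 × 49.9 × 0.8
     = 739.04 + 749.22 = 1488.3 kPa.

q_ult ≈ 1490 kPa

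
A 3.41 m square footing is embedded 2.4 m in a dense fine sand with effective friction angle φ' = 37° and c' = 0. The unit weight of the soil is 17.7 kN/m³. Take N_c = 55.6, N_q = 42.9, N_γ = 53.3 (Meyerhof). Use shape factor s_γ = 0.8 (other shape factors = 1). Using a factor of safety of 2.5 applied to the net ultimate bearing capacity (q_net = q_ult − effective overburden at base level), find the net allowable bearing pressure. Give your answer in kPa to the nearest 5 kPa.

q = γ·D_f = 17.7 × 2.4 = 42.48 kPa.
q·N_q = 42.48 × 42.9 = 1822.4 kPa
0.5·γ·B·N_γ·s_γ = 0.5 × 17.7 × 3.41 × 53.3 × 0.8 = 1286.8 kPa
q_ult = 1822.4 + 1286.8 = 3109.2 kPa.
Net ultimate: q_net = 3109.2 − 42.48 = 3066.7 kPa.
q_all(net) = 3066.7 / 2.5 = 1226.7 kPa.

q_all(net) ≈ 1225 kPa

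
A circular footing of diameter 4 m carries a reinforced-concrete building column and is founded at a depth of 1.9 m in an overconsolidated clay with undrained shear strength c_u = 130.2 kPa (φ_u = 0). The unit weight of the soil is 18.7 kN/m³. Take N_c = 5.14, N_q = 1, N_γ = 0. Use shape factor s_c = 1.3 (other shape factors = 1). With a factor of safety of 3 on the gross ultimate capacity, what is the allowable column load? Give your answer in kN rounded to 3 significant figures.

q = γ·D_f = 18.7 × 1.9 = 35.53 kPa.
c·N_c·s_c = 130.2 × 5.14 × 1.3 = 870 kPa
q·N_q = 35.53 × 1 = 35.53 kPa
q_ult = 870 + 35.53 = 905.53 kPa.
Gross allowable pressure q_all = 905.53 / 3 = 301.84 kPa.
Footing area = 12.5664 m², so allowable column load = 301.84 × 12.5664 = 3793.1 kN.

P_all ≈ 3790 kN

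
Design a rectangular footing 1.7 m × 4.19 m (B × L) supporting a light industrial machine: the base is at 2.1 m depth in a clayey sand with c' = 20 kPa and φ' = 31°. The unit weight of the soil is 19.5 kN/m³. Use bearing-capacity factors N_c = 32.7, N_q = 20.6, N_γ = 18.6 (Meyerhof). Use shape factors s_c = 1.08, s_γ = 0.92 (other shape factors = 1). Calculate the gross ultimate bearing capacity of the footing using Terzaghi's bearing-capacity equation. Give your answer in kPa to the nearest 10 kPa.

Overburden at base level: q = 19.5 × 2.1 = 40.95 kPa.
Cohesion term c·N_c·s_c = 20 × 32.7 × 1.08 = 706.32 kPa; surcharge term q·N_q = 40.95 × 20.6 = 843.57 kPa; self-weight term 0.5·γ·B·N_γ·s_γ = 0.5 × 19.5 × 1.7 × 18.6 × 0.92 = 283.63 kPa.
q_ult = 706.32 + 843.57 + 283.63 = 1833.5 kPa.

q_ult ≈ 1830 kPa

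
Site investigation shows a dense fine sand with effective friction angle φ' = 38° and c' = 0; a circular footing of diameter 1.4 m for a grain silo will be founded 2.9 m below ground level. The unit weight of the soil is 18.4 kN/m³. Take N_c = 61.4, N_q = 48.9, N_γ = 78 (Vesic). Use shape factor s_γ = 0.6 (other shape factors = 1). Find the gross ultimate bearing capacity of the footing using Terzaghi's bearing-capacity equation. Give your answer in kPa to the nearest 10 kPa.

q_ult ≈ 3210 kPa

Effective surcharge at the founding depth q = γ·D_f = 18.4 × 2.9 = 53.36 kPa.
q_ult = q·N_q + 0.5·γ·B·N_γ·s_γ
     = 53.36 × 48.9 + 0.5 × 18.4 × 1.4 × 78 × 0.6
     = 2609.3 + 602.78 = 3212.1 kPa.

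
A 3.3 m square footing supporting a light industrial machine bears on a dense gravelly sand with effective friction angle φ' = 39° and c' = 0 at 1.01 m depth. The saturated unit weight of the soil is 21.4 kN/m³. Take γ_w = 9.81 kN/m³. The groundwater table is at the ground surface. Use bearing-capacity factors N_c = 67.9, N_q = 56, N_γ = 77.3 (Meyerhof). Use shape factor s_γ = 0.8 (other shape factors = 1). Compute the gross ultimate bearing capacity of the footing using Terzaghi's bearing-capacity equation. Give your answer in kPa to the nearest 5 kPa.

With the water table at the surface the whole profile is submerged: γ' = 21.4 − 9.81 = 11.59 kN/m³, so q = γ'·D_f = 11.706 kPa; the same γ' applies in the ½γBN_γ term.
q_ult = q·N_q + 0.5·γ·B·N_γ·s_γ
     = 11.706 × 56 + 0.5 × 11.59 × 3.3 × 77.3 × 0.8
     = 655.53 + 1182.6 = 1838.1 kPa.

q_ult ≈ 1840 kPa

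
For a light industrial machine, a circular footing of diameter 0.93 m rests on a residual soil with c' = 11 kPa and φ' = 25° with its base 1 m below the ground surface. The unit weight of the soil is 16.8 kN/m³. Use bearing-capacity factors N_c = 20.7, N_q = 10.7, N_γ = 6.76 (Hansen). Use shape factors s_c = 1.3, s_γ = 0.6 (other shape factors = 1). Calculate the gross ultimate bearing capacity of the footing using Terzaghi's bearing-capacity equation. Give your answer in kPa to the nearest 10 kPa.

q_ult ≈ 510 kPa

q = γ·D_f = 16.8 × 1 = 16.8 kPa.
c·N_c·s_c = 11 × 20.7 × 1.3 = 296.01 kPa
q·N_q = 16.8 × 10.7 = 179.76 kPa
0.5·γ·B·N_γ·s_γ = 0.5 × 16.8 × 0.93 × 6.76 × 0.6 = 31.685 kPa
q_ult = 296.01 + 179.76 + 31.685 = 507.46 kPa.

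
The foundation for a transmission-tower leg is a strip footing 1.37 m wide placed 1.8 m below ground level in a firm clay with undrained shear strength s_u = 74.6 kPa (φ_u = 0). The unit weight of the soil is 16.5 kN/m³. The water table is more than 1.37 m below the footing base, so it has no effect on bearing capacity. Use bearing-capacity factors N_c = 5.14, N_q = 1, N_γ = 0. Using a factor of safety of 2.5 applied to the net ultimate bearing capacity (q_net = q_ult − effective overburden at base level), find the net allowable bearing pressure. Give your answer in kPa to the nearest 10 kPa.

q_all(net) ≈ 150 kPa

Effective surcharge at the founding depth q = γ·D_f = 16.5 × 1.8 = 29.7 kPa.
q_ult = c·N_c + q·N_q
     = 74.6 × 5.14 + 29.7 × 1
     = 383.44 + 29.7 = 413.14 kPa.
Net ultimate: q_net = 413.14 − 29.7 = 383.44 kPa.
q_all(net) = 383.44 / 2.5 = 153.38 kPa.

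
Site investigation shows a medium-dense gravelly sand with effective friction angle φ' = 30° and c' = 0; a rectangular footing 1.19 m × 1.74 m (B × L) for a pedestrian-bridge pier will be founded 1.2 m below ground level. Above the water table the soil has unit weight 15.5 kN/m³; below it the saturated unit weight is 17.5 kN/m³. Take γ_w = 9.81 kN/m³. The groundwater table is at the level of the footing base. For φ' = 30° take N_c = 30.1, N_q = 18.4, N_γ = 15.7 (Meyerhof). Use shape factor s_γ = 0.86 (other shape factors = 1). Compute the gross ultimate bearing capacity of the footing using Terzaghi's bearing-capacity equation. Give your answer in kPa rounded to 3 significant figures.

Effective surcharge at the founding depth q = γ·D_f = 15.5 × 1.2 = 18.6 kPa.
The water table coincides with the base, so in the self-weight term γ → γ' = 7.69 kN/m³.
q_ult = q·N_q + 0.5·γ·B·N_γ·s_γ
     = 18.6 × 18.4 + 0.5 × 7.69 × 1.19 × 15.7 × 0.86
     = 342.24 + 61.779 = 404.02 kPa.

q_ult ≈ 404 kPa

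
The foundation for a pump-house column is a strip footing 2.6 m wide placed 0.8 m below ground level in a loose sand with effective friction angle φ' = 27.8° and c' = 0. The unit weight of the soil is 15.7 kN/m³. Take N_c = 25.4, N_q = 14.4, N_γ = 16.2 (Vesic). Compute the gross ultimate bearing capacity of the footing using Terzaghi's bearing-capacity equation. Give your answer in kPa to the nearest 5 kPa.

q_ult ≈ 510 kPa

Overburden at base level: q = 15.7 × 0.8 = 12.56 kPa.
Surcharge term q·N_q = 12.56 × 14.4 = 180.86 kPa; self-weight term 0.5·γ·B·N_γ = 0.5 × 15.7 × 2.6 × 16.2 = 330.64 kPa.
q_ult = 180.86 + 330.64 = 511.51 kPa.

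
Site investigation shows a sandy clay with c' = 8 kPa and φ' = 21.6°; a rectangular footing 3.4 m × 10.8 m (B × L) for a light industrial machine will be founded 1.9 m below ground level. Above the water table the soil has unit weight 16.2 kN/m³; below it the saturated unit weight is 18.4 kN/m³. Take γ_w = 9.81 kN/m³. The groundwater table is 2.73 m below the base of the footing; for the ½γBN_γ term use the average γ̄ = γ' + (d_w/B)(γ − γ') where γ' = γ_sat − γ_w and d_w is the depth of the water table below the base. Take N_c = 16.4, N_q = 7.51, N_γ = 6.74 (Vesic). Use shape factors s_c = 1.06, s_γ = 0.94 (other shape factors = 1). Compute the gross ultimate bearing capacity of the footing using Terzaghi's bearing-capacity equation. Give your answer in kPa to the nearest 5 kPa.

q = γ·D_f = 16.2 × 1.9 = 30.78 kPa.
γ' = 8.59 kN/m³; averaging over the depth B below the base, γ̄ = γ' + (d_w/B)(γ − γ') = 14.7 kN/m³.
c·N_c·s_c = 8 × 16.4 × 1.06 = 139.07 kPa
q·N_q = 30.78 × 7.51 = 231.16 kPa
0.5·γ·B·N_γ·s_γ = 0.5 × 14.7 × 3.4 × 6.74 × 0.94 = 158.33 kPa
q_ult = 139.07 + 231.16 + 158.33 = 528.56 kPa.

q_ult ≈ 530 kPa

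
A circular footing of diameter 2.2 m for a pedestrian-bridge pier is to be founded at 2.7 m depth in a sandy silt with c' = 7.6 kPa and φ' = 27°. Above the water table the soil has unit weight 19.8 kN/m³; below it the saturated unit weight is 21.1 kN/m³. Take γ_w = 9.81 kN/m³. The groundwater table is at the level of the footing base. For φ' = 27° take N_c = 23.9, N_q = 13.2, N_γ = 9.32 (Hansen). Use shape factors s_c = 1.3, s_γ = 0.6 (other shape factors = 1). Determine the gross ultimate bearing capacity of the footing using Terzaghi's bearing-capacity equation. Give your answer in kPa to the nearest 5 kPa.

Effective surcharge at the founding depth q = γ·D_f = 19.8 × 2.7 = 53.46 kPa.
The water table coincides with the base, so in the self-weight term γ → γ' = 11.29 kN/m³.
q_ult = c·N_c·s_c + q·N_q + 0.5·γ·B·N_γ·s_γ
     = 7.6 × 23.9 × 1.3 + 53.46 × 13.2 + 0.5 × 11.29 × 2.2 × 9.32 × 0.6
     = 236.13 + 705.67 + 69.447 = 1011.3 kPa.

q_ult ≈ 1010 kPa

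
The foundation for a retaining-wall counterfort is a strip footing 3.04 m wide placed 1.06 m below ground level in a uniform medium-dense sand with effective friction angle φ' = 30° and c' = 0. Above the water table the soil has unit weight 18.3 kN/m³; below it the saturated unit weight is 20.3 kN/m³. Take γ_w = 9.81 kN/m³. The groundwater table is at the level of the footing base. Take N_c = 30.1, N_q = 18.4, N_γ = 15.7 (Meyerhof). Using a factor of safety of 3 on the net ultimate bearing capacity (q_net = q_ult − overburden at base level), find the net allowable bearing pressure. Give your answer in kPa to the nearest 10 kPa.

q = γ·D_f = 18.3 × 1.06 = 19.398 kPa.
For the ½γBN_γ term take γ' = 20.3 − 9.81 = 10.49 kN/m³ (soil below base is submerged).
q·N_q = 19.398 × 18.4 = 356.92 kPa
0.5·γ·B·N_γ = 0.5 × 10.49 × 3.04 × 15.7 = 250.33 kPa
q_ult = 356.92 + 250.33 = 607.26 kPa.
q_net = 607.26 − 19.398 = 587.86 kPa.
q_all(net) = 587.86 / 3 = 195.95 kPa.

q_all(net) ≈ 200 kPa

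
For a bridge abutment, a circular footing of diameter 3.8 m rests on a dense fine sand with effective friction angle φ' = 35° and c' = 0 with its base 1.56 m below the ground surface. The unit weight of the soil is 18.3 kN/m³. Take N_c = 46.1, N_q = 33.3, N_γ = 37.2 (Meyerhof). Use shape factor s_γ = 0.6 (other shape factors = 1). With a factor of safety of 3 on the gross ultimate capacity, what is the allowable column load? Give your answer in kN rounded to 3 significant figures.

P_all ≈ 6530 kN

q = γ·D_f = 18.3 × 1.56 = 28.548 kPa.
q·N_q = 28.548 × 33.3 = 950.65 kPa
0.5·γ·B·N_γ·s_γ = 0.5 × 18.3 × 3.8 × 37.2 × 0.6 = 776.07 kPa
q_ult = 950.65 + 776.07 = 1726.7 kPa.
Gross allowable pressure q_all = 1726.7 / 3 = 575.57 kPa.
Footing area = 11.3411 m², so allowable column load = 575.57 × 11.3411 = 6527.6 kN.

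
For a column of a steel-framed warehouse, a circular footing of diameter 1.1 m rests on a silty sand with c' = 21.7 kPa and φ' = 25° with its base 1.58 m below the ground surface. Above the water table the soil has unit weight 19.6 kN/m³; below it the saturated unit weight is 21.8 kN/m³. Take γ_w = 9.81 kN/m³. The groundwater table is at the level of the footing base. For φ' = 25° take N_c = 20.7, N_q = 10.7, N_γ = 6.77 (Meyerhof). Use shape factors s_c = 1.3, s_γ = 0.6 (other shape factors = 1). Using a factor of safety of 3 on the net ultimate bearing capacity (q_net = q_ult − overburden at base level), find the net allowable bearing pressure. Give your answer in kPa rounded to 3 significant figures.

q_all(net) ≈ 304 kPa

Effective surcharge at the founding depth q = γ·D_f = 19.6 × 1.58 = 30.968 kPa.
The water table coincides with the base, so in the self-weight term γ → γ' = 11.99 kN/m³.
q_ult = c·N_c·s_c + q·N_q + 0.5·γ·B·N_γ·s_γ
     = 21.7 × 20.7 × 1.3 + 30.968 × 10.7 + 0.5 × 11.99 × 1.1 × 6.77 × 0.6
     = 583.95 + 331.36 + 26.787 = 942.09 kPa.
q_net = 942.09 − 30.968 = 911.12 kPa.
q_all(net) = 911.12 / 3 = 303.71 kPa.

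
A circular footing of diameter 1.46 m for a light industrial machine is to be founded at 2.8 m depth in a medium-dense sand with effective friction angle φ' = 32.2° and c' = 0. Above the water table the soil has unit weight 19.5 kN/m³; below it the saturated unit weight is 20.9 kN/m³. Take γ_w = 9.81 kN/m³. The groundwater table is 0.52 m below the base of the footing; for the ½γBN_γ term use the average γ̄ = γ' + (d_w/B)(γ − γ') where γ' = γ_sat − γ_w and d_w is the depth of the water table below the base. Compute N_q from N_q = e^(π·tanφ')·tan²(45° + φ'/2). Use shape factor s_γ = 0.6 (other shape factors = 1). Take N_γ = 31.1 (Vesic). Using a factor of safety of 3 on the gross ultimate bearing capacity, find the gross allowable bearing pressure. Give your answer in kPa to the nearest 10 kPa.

q_all ≈ 500 kPa

N_q = e^(π·tan32.2°)·tan²(61.1°) = 23.73.
Overburden at base level: q = 19.5 × 2.8 = 54.6 kPa.
The water table is 0.52 m below the base (< B = 1.46 m), so the ½γBN_γ term uses γ̄ = γ' + (d_w/B)(γ − γ') = 11.09 + (0.52/1.46)(19.5 − 11.09) = 14.085 kN/m³.
Surcharge term q·N_q = 54.6 × 23.728 = 1295.6 kPa; self-weight term 0.5·γ·B·N_γ·s_γ = 0.5 × 14.085 × 1.46 × 31.1 × 0.6 = 191.87 kPa.
q_ult = 1295.6 + 191.87 = 1487.4 kPa.
q_all = 1487.4 / 3 = 495.81 kPa.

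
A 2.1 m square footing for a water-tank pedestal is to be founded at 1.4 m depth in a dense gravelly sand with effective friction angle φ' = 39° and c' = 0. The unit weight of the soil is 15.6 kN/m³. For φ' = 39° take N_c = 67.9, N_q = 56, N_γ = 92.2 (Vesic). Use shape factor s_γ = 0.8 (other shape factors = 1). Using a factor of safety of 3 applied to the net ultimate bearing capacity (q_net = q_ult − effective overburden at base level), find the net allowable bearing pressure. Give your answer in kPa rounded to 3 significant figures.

q_all(net) ≈ 803 kPa

Effective surcharge at the founding depth q = γ·D_f = 15.6 × 1.4 = 21.84 kPa.
q_ult = q·N_q + 0.5·γ·B·N_γ·s_γ
     = 21.84 × 56 + 0.5 × 15.6 × 2.1 × 92.2 × 0.8
     = 1223 + 1208.2 = 2431.2 kPa.
Net ultimate: q_net = 2431.2 − 21.84 = 2409.4 kPa.
q_all(net) = 2409.4 / 3 = 803.13 kPa.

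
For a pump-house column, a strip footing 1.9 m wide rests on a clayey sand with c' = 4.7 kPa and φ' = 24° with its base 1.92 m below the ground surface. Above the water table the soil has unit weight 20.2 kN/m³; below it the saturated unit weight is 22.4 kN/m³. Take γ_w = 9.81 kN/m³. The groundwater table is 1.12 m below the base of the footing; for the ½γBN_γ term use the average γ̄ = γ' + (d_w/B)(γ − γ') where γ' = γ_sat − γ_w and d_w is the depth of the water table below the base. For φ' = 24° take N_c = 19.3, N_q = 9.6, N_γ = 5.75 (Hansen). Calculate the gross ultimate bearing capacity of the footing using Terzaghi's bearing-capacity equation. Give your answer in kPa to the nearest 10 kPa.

Overburden at base level: q = 20.2 × 1.92 = 38.784 kPa.
The water table is 1.12 m below the base (< B = 1.9 m), so the ½γBN_γ term uses γ̄ = γ' + (d_w/B)(γ − γ') = 12.59 + (1.12/1.9)(20.2 − 12.59) = 17.076 kN/m³.
Cohesion term c·N_c = 4.7 × 19.3 = 90.71 kPa; surcharge term q·N_q = 38.784 × 9.6 = 372.33 kPa; self-weight term 0.5·γ·B·N_γ = 0.5 × 17.076 × 1.9 × 5.75 = 93.277 kPa.
q_ult = 90.71 + 372.33 + 93.277 = 556.31 kPa.

q_ult ≈ 560 kPa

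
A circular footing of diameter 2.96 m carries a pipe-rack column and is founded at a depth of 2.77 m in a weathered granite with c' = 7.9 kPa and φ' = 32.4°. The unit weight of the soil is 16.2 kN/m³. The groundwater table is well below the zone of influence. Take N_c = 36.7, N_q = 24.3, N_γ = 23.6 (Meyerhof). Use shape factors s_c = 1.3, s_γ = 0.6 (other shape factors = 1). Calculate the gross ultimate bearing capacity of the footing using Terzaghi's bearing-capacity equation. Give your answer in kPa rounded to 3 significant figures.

q_ult ≈ 1810 kPa

Overburden at base level: q = 16.2 × 2.77 = 44.874 kPa.
Cohesion term c·N_c·s_c = 7.9 × 36.7 × 1.3 = 376.91 kPa; surcharge term q·N_q = 44.874 × 24.3 = 1090.4 kPa; self-weight term 0.5·γ·B·N_γ·s_γ = 0.5 × 16.2 × 2.96 × 23.6 × 0.6 = 339.5 kPa.
q_ult = 376.91 + 1090.4 + 339.5 = 1806.8 kPa.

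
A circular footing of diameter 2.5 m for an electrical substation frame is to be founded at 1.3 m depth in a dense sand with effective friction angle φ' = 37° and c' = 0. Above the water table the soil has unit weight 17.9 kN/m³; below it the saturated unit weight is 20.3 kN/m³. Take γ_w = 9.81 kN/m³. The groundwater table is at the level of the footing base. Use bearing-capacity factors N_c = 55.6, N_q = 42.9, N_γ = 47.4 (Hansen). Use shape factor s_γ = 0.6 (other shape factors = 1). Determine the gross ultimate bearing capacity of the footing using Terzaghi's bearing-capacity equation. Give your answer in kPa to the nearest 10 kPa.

Overburden at base level: q = 17.9 × 1.3 = 23.27 kPa.
Below the base the soil is submerged, so the ½γBN_γ term uses γ' = 20.3 − 9.81 = 10.49 kN/m³.
Surcharge term q·N_q = 23.27 × 42.9 = 998.28 kPa; self-weight term 0.5·γ·B·N_γ·s_γ = 0.5 × 10.49 × 2.5 × 47.4 × 0.6 = 372.92 kPa.
q_ult = 998.28 + 372.92 = 1371.2 kPa.

q_ult ≈ 1370 kPa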